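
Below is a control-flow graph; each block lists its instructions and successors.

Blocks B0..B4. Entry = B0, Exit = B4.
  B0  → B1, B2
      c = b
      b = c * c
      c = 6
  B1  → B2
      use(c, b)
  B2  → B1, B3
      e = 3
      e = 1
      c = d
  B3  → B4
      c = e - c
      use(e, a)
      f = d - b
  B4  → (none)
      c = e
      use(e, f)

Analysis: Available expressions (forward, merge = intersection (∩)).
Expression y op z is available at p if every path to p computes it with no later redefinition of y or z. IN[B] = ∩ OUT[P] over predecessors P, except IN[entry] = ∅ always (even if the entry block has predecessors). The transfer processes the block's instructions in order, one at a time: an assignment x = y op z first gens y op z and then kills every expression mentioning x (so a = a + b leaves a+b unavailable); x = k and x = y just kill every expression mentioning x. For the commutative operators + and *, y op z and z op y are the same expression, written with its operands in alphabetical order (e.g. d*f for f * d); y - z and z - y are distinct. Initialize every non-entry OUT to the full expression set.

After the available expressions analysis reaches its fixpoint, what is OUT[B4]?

Answer: {d-b}

Working:
Fixpoint table:
  B0:  IN={}  OUT={}
  B1:  IN={}  OUT={}
  B2:  IN={}  OUT={}
  B3:  IN={}  OUT={d-b}
  B4:  IN={d-b}  OUT={d-b}

Merge at B4: IN[B4] = OUT[B3] = {d-b}
Applying B4's transfer function to that IN value gives OUT[B4] (row B4 above).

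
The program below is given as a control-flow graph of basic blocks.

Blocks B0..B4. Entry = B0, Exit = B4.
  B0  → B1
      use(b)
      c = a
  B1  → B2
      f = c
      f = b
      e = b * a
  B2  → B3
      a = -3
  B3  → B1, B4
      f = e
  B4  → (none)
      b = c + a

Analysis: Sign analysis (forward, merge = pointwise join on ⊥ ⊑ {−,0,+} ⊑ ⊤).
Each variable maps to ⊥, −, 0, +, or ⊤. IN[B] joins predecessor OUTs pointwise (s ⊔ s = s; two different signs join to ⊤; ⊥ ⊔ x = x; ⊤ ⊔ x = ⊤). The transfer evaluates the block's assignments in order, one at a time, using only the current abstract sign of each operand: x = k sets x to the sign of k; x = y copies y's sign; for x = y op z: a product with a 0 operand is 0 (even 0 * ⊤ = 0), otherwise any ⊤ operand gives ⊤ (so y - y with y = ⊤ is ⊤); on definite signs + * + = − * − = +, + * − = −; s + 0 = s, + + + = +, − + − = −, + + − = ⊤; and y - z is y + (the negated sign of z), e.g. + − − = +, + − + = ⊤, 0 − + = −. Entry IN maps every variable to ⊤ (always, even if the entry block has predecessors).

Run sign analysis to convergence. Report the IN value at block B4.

Per-block solution:
  B0: | IN=(all ⊤) | OUT=(all ⊤)
  B1: | IN=(all ⊤) | OUT=(all ⊤)
  B2: | IN=(all ⊤) | OUT={a:-; rest ⊤}
  B3: | IN={a:-; rest ⊤} | OUT={a:-; rest ⊤}
  B4: | IN={a:-; rest ⊤} | OUT={a:-; rest ⊤}

Merge at B4: IN[B4] = OUT[B3] = {a: -, b: ⊤, c: ⊤, d: ⊤, e: ⊤, f: ⊤}

Answer: {a: -, b: ⊤, c: ⊤, d: ⊤, e: ⊤, f: ⊤}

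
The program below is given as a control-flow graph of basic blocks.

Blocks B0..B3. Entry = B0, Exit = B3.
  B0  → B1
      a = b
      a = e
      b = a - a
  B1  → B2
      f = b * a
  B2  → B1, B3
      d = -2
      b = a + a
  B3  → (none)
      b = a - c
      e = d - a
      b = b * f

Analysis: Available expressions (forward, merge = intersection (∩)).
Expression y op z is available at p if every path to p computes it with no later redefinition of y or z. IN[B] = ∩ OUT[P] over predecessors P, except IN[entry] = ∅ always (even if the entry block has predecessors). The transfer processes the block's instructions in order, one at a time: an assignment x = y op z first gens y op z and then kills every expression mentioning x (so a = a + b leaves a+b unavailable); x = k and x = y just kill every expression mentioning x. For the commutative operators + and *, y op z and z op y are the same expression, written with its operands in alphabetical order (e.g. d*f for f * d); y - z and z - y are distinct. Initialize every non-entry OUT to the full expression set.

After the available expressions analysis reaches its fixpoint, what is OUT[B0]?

Fixpoint table:
  B0:  IN={}  OUT={a-a}
  B1:  IN={a-a}  OUT={a*b, a-a}
  B2:  IN={a*b, a-a}  OUT={a+a, a-a}
  B3:  IN={a+a, a-a}  OUT={a+a, a-a, a-c, d-a}

B0 is the boundary node: IN[B0] = {}
Applying B0's transfer function to that IN value gives OUT[B0] (row B0 above).

Answer: {a-a}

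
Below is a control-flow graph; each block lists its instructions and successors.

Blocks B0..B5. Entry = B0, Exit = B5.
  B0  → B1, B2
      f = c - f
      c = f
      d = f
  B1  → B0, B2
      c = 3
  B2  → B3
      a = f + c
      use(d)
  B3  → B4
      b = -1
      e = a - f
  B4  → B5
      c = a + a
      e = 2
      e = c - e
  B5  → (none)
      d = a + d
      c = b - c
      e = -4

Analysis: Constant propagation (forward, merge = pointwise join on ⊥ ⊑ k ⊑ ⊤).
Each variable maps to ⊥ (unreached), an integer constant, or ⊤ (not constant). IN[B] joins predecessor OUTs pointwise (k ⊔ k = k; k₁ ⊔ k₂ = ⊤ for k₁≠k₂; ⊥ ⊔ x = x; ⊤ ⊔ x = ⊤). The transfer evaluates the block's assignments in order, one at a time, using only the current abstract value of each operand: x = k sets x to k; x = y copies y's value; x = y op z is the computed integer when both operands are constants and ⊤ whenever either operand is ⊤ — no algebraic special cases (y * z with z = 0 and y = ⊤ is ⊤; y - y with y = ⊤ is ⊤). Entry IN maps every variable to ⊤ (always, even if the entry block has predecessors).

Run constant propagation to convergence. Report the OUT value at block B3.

Converged values:
  B0: | IN=(all ⊤) | OUT=(all ⊤)
  B1: | IN=(all ⊤) | OUT={c:3; rest ⊤}
  B2: | IN=(all ⊤) | OUT=(all ⊤)
  B3: | IN=(all ⊤) | OUT={b:-1; rest ⊤}
  B4: | IN={b:-1; rest ⊤} | OUT={b:-1; rest ⊤}
  B5: | IN={b:-1; rest ⊤} | OUT={b:-1, e:-4; rest ⊤}

Merge at B3: IN[B3] = OUT[B2] = {a: ⊤, b: ⊤, c: ⊤, d: ⊤, e: ⊤, f: ⊤}
Applying B3's transfer function to that IN value gives OUT[B3] (row B3 above).

Answer: {a: ⊤, b: -1, c: ⊤, d: ⊤, e: ⊤, f: ⊤}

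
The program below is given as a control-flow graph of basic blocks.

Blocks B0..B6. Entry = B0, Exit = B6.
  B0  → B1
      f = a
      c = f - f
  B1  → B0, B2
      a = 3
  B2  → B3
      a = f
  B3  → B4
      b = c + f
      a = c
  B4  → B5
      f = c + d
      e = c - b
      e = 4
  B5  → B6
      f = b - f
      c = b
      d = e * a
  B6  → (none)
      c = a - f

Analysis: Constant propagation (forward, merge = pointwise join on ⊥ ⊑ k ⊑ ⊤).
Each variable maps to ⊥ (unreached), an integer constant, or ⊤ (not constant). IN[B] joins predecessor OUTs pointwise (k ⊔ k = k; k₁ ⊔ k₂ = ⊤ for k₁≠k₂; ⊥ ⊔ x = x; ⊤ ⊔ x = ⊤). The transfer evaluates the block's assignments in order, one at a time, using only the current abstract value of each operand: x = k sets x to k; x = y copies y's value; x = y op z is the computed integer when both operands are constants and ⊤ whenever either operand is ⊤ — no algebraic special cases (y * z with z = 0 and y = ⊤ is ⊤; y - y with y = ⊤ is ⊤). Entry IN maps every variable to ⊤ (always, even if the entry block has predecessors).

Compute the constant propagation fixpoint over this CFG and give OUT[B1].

Answer: {a: 3, b: ⊤, c: ⊤, d: ⊤, e: ⊤, f: ⊤}

Working:
Per-block solution:
  B0:   IN=(all ⊤)   OUT=(all ⊤)
  B1:   IN=(all ⊤)   OUT={a:3; rest ⊤}
  B2:   IN={a:3; rest ⊤}   OUT=(all ⊤)
  B3:   IN=(all ⊤)   OUT=(all ⊤)
  B4:   IN=(all ⊤)   OUT={e:4; rest ⊤}
  B5:   IN={e:4; rest ⊤}   OUT={e:4; rest ⊤}
  B6:   IN={e:4; rest ⊤}   OUT={e:4; rest ⊤}

Merge at B1: IN[B1] = OUT[B0] = {a: ⊤, b: ⊤, c: ⊤, d: ⊤, e: ⊤, f: ⊤}
Applying B1's transfer function to that IN value gives OUT[B1] (row B1 above).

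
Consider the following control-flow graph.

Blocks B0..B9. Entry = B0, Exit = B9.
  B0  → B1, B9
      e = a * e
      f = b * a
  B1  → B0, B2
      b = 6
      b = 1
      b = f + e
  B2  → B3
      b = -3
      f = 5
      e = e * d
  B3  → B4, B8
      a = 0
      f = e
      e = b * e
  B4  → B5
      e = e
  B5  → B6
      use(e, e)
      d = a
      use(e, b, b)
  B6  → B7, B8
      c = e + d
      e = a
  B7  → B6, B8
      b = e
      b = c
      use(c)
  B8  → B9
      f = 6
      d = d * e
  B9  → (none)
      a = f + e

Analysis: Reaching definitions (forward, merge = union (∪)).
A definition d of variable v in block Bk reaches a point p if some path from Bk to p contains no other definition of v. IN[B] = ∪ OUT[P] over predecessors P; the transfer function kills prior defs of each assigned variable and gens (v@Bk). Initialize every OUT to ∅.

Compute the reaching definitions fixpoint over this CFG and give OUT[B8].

Answer: {a@B3, b@B2, b@B7, c@B6, d@B8, e@B3, e@B6, f@B8}

Trace:
Per-block solution:
  B0:  IN={b@B1, e@B0, f@B0}  OUT={b@B1, e@B0, f@B0}
  B1:  IN={b@B1, e@B0, f@B0}  OUT={b@B1, e@B0, f@B0}
  B2:  IN={b@B1, e@B0, f@B0}  OUT={b@B2, e@B2, f@B2}
  B3:  IN={b@B2, e@B2, f@B2}  OUT={a@B3, b@B2, e@B3, f@B3}
  B4:  IN={a@B3, b@B2, e@B3, f@B3}  OUT={a@B3, b@B2, e@B4, f@B3}
  B5:  IN={a@B3, b@B2, e@B4, f@B3}  OUT={a@B3, b@B2, d@B5, e@B4, f@B3}
  B6:  IN={a@B3, b@B2, b@B7, c@B6, d@B5, e@B4, e@B6, f@B3}  OUT={a@B3, b@B2, b@B7, c@B6, d@B5, e@B6, f@B3}
  B7:  IN={a@B3, b@B2, b@B7, c@B6, d@B5, e@B6, f@B3}  OUT={a@B3, b@B7, c@B6, d@B5, e@B6, f@B3}
  B8:  IN={a@B3, b@B2, b@B7, c@B6, d@B5, e@B3, e@B6, f@B3}  OUT={a@B3, b@B2, b@B7, c@B6, d@B8, e@B3, e@B6, f@B8}
  B9:  IN={a@B3, b@B1, b@B2, b@B7, c@B6, d@B8, e@B0, e@B3, e@B6, f@B0, f@B8}  OUT={a@B9, b@B1, b@B2, b@B7, c@B6, d@B8, e@B0, e@B3, e@B6, f@B0, f@B8}

Merge at B8: IN[B8] = OUT[B3] ⊔ OUT[B6] ⊔ OUT[B7] = {a@B3, b@B2, b@B7, c@B6, d@B5, e@B3, e@B6, f@B3}
Applying B8's transfer function to that IN value gives OUT[B8] (row B8 above).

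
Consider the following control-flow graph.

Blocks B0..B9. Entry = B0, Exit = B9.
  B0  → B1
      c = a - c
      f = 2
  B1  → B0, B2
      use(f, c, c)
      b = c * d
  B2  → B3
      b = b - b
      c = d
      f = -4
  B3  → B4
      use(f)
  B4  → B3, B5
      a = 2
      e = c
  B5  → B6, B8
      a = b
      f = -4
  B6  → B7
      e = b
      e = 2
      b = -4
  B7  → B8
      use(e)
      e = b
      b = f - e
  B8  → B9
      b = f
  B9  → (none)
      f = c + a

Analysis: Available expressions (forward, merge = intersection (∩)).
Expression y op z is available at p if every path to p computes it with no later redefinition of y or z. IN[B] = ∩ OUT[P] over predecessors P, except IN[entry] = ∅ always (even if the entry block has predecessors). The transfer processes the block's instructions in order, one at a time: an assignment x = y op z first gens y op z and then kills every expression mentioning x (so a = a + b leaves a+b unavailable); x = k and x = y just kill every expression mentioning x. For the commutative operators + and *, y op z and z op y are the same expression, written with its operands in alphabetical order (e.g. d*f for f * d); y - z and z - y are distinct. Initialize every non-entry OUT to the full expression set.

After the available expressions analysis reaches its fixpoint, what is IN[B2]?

Fixpoint table:
  B0: | IN={} | OUT={}
  B1: | IN={} | OUT={c*d}
  B2: | IN={c*d} | OUT={}
  B3: | IN={} | OUT={}
  B4: | IN={} | OUT={}
  B5: | IN={} | OUT={}
  B6: | IN={} | OUT={}
  B7: | IN={} | OUT={f-e}
  B8: | IN={} | OUT={}
  B9: | IN={} | OUT={a+c}

Merge at B2: IN[B2] = OUT[B1] = {c*d}

Answer: {c*d}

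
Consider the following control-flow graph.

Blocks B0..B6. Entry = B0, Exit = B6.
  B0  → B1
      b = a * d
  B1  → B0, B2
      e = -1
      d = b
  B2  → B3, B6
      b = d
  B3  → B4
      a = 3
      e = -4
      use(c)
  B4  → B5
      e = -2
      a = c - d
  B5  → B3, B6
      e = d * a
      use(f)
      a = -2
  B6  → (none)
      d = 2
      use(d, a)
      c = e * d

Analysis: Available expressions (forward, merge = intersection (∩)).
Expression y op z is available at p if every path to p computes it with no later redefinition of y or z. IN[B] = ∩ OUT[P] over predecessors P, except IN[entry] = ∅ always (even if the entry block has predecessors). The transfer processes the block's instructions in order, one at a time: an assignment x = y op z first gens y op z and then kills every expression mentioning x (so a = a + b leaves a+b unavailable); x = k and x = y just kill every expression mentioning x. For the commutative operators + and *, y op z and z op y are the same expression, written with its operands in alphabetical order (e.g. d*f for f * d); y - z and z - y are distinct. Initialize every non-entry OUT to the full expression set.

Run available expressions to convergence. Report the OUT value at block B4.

Converged values:
  B0:  IN={}  OUT={a*d}
  B1:  IN={a*d}  OUT={}
  B2:  IN={}  OUT={}
  B3:  IN={}  OUT={}
  B4:  IN={}  OUT={c-d}
  B5:  IN={c-d}  OUT={c-d}
  B6:  IN={}  OUT={d*e}

Merge at B4: IN[B4] = OUT[B3] = {}
Applying B4's transfer function to that IN value gives OUT[B4] (row B4 above).

Answer: {c-d}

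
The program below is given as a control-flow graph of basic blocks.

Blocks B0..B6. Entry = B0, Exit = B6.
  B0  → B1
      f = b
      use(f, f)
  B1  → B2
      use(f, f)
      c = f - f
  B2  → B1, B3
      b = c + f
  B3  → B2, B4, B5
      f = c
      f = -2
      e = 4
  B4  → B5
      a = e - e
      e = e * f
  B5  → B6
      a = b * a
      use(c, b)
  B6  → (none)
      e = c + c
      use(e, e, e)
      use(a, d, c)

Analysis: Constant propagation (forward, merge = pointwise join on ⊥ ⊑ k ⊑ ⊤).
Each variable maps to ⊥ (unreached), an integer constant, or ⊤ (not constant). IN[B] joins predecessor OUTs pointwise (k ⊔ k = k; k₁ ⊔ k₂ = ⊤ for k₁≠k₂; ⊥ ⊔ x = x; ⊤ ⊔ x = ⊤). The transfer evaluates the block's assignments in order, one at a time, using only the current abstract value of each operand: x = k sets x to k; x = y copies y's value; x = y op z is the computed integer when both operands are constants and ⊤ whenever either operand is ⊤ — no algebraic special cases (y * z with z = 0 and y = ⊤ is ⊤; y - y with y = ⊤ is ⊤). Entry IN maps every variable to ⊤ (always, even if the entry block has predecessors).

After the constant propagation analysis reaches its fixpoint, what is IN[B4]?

Converged values:
  B0:   IN=(all ⊤)   OUT=(all ⊤)
  B1:   IN=(all ⊤)   OUT=(all ⊤)
  B2:   IN=(all ⊤)   OUT=(all ⊤)
  B3:   IN=(all ⊤)   OUT={e:4, f:-2; rest ⊤}
  B4:   IN={e:4, f:-2; rest ⊤}   OUT={a:0, e:-8, f:-2; rest ⊤}
  B5:   IN={f:-2; rest ⊤}   OUT={f:-2; rest ⊤}
  B6:   IN={f:-2; rest ⊤}   OUT={f:-2; rest ⊤}

Merge at B4: IN[B4] = OUT[B3] = {a: ⊤, b: ⊤, c: ⊤, d: ⊤, e: 4, f: -2}

Answer: {a: ⊤, b: ⊤, c: ⊤, d: ⊤, e: 4, f: -2}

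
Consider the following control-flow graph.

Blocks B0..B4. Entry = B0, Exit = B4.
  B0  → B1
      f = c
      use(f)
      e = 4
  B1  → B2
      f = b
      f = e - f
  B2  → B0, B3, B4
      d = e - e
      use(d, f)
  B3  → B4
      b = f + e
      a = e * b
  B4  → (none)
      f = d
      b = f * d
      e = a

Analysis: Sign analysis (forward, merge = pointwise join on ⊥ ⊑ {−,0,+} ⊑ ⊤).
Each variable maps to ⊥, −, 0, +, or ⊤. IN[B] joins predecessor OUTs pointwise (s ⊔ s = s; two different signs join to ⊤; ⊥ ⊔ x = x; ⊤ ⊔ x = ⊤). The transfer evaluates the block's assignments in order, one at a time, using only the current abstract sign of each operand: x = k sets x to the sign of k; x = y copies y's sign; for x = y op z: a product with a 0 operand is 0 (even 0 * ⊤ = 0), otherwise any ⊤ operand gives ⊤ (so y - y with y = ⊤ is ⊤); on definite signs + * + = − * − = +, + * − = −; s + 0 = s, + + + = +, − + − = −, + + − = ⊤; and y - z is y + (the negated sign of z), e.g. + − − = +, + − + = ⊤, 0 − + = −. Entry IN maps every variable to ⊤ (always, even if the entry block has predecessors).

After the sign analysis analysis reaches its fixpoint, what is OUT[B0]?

Answer: {a: ⊤, b: ⊤, c: ⊤, d: ⊤, e: +, f: ⊤}

Working:
Fixpoint table:
  B0:   IN=(all ⊤)   OUT={e:+; rest ⊤}
  B1:   IN={e:+; rest ⊤}   OUT={e:+; rest ⊤}
  B2:   IN={e:+; rest ⊤}   OUT={e:+; rest ⊤}
  B3:   IN={e:+; rest ⊤}   OUT={e:+; rest ⊤}
  B4:   IN={e:+; rest ⊤}   OUT=(all ⊤)

Merge at B0 (entry node, so the boundary value (all ⊤) is joined with the incoming edge(s)): IN[B0] = (all ⊤) ⊔ OUT[B2] = {a: ⊤, b: ⊤, c: ⊤, d: ⊤, e: ⊤, f: ⊤}
Applying B0's transfer function to that IN value gives OUT[B0] (row B0 above).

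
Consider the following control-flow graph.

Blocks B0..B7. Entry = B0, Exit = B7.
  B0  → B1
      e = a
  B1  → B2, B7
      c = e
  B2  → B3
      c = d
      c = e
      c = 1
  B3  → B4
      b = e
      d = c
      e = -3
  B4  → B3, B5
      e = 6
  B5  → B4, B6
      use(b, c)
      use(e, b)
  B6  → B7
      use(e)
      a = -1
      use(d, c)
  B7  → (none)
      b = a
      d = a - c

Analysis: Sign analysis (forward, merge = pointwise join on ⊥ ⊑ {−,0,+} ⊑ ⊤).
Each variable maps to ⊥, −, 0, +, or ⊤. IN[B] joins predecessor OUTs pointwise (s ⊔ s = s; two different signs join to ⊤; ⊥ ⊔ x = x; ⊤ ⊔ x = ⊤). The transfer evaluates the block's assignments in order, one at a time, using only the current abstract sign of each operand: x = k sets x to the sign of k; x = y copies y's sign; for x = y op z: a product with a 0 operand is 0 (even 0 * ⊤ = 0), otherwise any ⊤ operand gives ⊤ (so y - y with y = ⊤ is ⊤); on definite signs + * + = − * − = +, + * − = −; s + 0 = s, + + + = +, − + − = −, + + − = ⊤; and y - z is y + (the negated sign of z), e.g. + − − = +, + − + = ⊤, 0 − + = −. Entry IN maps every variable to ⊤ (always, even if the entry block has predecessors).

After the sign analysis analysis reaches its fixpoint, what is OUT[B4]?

Answer: {a: ⊤, b: ⊤, c: +, d: +, e: +, f: ⊤}

Trace:
Converged values:
  B0:   IN=(all ⊤)   OUT=(all ⊤)
  B1:   IN=(all ⊤)   OUT=(all ⊤)
  B2:   IN=(all ⊤)   OUT={c:+; rest ⊤}
  B3:   IN={c:+; rest ⊤}   OUT={c:+, d:+, e:-; rest ⊤}
  B4:   IN={c:+, d:+; rest ⊤}   OUT={c:+, d:+, e:+; rest ⊤}
  B5:   IN={c:+, d:+, e:+; rest ⊤}   OUT={c:+, d:+, e:+; rest ⊤}
  B6:   IN={c:+, d:+, e:+; rest ⊤}   OUT={a:-, c:+, d:+, e:+; rest ⊤}
  B7:   IN=(all ⊤)   OUT=(all ⊤)

Merge at B4: IN[B4] = OUT[B3] ⊔ OUT[B5] = {a: ⊤, b: ⊤, c: +, d: +, e: ⊤, f: ⊤}
Applying B4's transfer function to that IN value gives OUT[B4] (row B4 above).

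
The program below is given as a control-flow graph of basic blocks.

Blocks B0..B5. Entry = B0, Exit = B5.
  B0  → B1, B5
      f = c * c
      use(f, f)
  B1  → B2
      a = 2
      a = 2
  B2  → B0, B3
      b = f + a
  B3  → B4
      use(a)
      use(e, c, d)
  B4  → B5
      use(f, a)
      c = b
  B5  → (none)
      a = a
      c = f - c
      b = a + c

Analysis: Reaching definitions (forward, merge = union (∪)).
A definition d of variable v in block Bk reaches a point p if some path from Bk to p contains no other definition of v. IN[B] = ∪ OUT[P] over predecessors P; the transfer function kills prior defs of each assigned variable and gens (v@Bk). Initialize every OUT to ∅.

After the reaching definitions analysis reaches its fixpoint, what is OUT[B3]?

Answer: {a@B1, b@B2, f@B0}

Trace:
Per-block solution:
  B0:   IN={a@B1, b@B2, f@B0}   OUT={a@B1, b@B2, f@B0}
  B1:   IN={a@B1, b@B2, f@B0}   OUT={a@B1, b@B2, f@B0}
  B2:   IN={a@B1, b@B2, f@B0}   OUT={a@B1, b@B2, f@B0}
  B3:   IN={a@B1, b@B2, f@B0}   OUT={a@B1, b@B2, f@B0}
  B4:   IN={a@B1, b@B2, f@B0}   OUT={a@B1, b@B2, c@B4, f@B0}
  B5:   IN={a@B1, b@B2, c@B4, f@B0}   OUT={a@B5, b@B5, c@B5, f@B0}

Merge at B3: IN[B3] = OUT[B2] = {a@B1, b@B2, f@B0}
Applying B3's transfer function to that IN value gives OUT[B3] (row B3 above).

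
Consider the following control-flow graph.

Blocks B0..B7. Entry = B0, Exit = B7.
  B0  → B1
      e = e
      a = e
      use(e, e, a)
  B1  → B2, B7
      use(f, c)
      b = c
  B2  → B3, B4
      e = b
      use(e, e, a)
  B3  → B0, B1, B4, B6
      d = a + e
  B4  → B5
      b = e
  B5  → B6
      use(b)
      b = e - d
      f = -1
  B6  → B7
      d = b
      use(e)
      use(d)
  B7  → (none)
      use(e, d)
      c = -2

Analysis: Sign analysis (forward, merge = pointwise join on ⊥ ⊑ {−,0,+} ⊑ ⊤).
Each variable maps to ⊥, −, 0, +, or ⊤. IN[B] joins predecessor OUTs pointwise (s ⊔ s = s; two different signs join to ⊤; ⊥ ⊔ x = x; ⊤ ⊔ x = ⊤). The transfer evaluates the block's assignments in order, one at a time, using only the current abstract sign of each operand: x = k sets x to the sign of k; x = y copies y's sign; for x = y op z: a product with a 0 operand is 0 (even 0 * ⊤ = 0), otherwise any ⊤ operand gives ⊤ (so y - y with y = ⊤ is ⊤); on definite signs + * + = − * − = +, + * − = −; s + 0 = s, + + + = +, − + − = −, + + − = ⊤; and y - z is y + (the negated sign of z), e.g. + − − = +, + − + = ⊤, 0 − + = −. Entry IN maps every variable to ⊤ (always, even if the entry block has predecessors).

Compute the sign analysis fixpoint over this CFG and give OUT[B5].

Per-block solution:
  B0:  IN=(all ⊤)  OUT=(all ⊤)
  B1:  IN=(all ⊤)  OUT=(all ⊤)
  B2:  IN=(all ⊤)  OUT=(all ⊤)
  B3:  IN=(all ⊤)  OUT=(all ⊤)
  B4:  IN=(all ⊤)  OUT=(all ⊤)
  B5:  IN=(all ⊤)  OUT={f:-; rest ⊤}
  B6:  IN=(all ⊤)  OUT=(all ⊤)
  B7:  IN=(all ⊤)  OUT={c:-; rest ⊤}

Merge at B5: IN[B5] = OUT[B4] = {a: ⊤, b: ⊤, c: ⊤, d: ⊤, e: ⊤, f: ⊤}
Applying B5's transfer function to that IN value gives OUT[B5] (row B5 above).

Answer: {a: ⊤, b: ⊤, c: ⊤, d: ⊤, e: ⊤, f: -}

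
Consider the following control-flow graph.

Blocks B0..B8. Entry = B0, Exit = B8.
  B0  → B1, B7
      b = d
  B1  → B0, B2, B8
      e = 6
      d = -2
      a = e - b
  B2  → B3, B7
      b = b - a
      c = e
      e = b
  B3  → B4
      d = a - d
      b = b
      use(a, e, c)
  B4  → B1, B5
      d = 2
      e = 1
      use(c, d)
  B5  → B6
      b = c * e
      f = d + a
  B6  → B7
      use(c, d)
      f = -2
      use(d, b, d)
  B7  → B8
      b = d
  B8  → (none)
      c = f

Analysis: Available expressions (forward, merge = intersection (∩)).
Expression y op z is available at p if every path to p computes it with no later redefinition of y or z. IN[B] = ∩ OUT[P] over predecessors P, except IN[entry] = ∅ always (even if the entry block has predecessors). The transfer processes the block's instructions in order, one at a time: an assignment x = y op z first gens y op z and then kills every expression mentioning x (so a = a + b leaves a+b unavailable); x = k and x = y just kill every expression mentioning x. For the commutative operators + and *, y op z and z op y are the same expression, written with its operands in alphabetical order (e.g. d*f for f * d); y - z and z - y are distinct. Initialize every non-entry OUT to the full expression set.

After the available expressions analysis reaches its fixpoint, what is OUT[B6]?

Answer: {a+d, c*e}

Working:
Converged values:
  B0: | IN={} | OUT={}
  B1: | IN={} | OUT={e-b}
  B2: | IN={e-b} | OUT={}
  B3: | IN={} | OUT={}
  B4: | IN={} | OUT={}
  B5: | IN={} | OUT={a+d, c*e}
  B6: | IN={a+d, c*e} | OUT={a+d, c*e}
  B7: | IN={} | OUT={}
  B8: | IN={} | OUT={}

Merge at B6: IN[B6] = OUT[B5] = {a+d, c*e}
Applying B6's transfer function to that IN value gives OUT[B6] (row B6 above).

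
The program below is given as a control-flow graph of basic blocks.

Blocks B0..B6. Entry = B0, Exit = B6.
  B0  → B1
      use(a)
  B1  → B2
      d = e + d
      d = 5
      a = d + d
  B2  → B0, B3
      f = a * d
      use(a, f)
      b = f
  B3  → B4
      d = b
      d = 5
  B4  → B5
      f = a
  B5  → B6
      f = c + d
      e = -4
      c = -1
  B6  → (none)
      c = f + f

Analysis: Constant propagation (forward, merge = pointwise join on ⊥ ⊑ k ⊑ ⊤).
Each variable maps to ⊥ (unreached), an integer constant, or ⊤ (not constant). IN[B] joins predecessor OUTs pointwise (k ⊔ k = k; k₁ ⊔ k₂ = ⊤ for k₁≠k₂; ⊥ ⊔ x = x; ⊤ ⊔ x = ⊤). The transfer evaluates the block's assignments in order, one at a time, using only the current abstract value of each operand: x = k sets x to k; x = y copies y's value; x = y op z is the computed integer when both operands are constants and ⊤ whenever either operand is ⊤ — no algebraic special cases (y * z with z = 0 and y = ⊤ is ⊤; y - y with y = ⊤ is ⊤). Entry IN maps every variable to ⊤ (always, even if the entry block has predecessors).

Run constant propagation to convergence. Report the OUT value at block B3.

Answer: {a: 10, b: 50, c: ⊤, d: 5, e: ⊤, f: 50}

Derivation:
Per-block solution:
  B0:  IN=(all ⊤)  OUT=(all ⊤)
  B1:  IN=(all ⊤)  OUT={a:10, d:5; rest ⊤}
  B2:  IN={a:10, d:5; rest ⊤}  OUT={a:10, b:50, d:5, f:50; rest ⊤}
  B3:  IN={a:10, b:50, d:5, f:50; rest ⊤}  OUT={a:10, b:50, d:5, f:50; rest ⊤}
  B4:  IN={a:10, b:50, d:5, f:50; rest ⊤}  OUT={a:10, b:50, d:5, f:10; rest ⊤}
  B5:  IN={a:10, b:50, d:5, f:10; rest ⊤}  OUT={a:10, b:50, c:-1, d:5, e:-4; rest ⊤}
  B6:  IN={a:10, b:50, c:-1, d:5, e:-4; rest ⊤}  OUT={a:10, b:50, d:5, e:-4; rest ⊤}

Merge at B3: IN[B3] = OUT[B2] = {a: 10, b: 50, c: ⊤, d: 5, e: ⊤, f: 50}
Applying B3's transfer function to that IN value gives OUT[B3] (row B3 above).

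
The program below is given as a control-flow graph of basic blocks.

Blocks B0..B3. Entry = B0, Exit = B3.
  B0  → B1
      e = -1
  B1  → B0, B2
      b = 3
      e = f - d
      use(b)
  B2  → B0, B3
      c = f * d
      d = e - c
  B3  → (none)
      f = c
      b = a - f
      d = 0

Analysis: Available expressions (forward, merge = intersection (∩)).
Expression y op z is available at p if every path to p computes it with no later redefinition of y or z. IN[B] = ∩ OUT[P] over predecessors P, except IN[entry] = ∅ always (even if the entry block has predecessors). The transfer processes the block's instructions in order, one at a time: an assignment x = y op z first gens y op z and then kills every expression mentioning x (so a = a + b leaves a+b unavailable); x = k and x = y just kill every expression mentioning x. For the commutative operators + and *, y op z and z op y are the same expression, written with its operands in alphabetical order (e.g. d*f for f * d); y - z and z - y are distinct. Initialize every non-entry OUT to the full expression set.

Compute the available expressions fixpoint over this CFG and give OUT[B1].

Answer: {f-d}

Derivation:
Fixpoint table:
  B0:   IN={}   OUT={}
  B1:   IN={}   OUT={f-d}
  B2:   IN={f-d}   OUT={e-c}
  B3:   IN={e-c}   OUT={a-f, e-c}

Merge at B1: IN[B1] = OUT[B0] = {}
Applying B1's transfer function to that IN value gives OUT[B1] (row B1 above).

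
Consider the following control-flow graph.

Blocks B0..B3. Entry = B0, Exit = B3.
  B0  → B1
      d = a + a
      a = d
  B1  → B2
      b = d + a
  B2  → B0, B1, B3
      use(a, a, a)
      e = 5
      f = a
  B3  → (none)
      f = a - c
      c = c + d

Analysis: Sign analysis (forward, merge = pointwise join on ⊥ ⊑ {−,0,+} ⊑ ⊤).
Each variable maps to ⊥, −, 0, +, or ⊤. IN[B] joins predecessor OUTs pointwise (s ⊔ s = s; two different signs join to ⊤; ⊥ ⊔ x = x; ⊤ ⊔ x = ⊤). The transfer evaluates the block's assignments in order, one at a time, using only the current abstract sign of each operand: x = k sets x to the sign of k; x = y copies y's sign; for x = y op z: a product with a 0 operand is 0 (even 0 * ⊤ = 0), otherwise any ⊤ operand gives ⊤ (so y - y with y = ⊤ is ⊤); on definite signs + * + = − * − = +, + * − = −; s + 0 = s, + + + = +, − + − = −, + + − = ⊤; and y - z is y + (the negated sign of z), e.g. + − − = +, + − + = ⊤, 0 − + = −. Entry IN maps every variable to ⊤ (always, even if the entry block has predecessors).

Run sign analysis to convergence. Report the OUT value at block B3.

Answer: {a: ⊤, b: ⊤, c: ⊤, d: ⊤, e: +, f: ⊤}

Derivation:
Converged values:
  B0:   IN=(all ⊤)   OUT=(all ⊤)
  B1:   IN=(all ⊤)   OUT=(all ⊤)
  B2:   IN=(all ⊤)   OUT={e:+; rest ⊤}
  B3:   IN={e:+; rest ⊤}   OUT={e:+; rest ⊤}

Merge at B3: IN[B3] = OUT[B2] = {a: ⊤, b: ⊤, c: ⊤, d: ⊤, e: +, f: ⊤}
Applying B3's transfer function to that IN value gives OUT[B3] (row B3 above).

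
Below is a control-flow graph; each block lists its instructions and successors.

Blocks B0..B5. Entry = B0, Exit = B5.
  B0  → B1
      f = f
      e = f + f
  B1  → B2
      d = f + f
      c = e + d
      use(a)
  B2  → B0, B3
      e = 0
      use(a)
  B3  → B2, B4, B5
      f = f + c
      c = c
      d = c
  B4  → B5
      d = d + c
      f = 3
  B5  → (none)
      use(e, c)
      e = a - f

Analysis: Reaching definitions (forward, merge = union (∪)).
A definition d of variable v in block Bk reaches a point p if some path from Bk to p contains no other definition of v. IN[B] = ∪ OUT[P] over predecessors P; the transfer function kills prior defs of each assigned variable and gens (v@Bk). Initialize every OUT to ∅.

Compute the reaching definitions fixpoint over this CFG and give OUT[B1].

Per-block solution:
  B0:   IN={c@B1, c@B3, d@B1, d@B3, e@B2, f@B0, f@B3}   OUT={c@B1, c@B3, d@B1, d@B3, e@B0, f@B0}
  B1:   IN={c@B1, c@B3, d@B1, d@B3, e@B0, f@B0}   OUT={c@B1, d@B1, e@B0, f@B0}
  B2:   IN={c@B1, c@B3, d@B1, d@B3, e@B0, e@B2, f@B0, f@B3}   OUT={c@B1, c@B3, d@B1, d@B3, e@B2, f@B0, f@B3}
  B3:   IN={c@B1, c@B3, d@B1, d@B3, e@B2, f@B0, f@B3}   OUT={c@B3, d@B3, e@B2, f@B3}
  B4:   IN={c@B3, d@B3, e@B2, f@B3}   OUT={c@B3, d@B4, e@B2, f@B4}
  B5:   IN={c@B3, d@B3, d@B4, e@B2, f@B3, f@B4}   OUT={c@B3, d@B3, d@B4, e@B5, f@B3, f@B4}

Merge at B1: IN[B1] = OUT[B0] = {c@B1, c@B3, d@B1, d@B3, e@B0, f@B0}
Applying B1's transfer function to that IN value gives OUT[B1] (row B1 above).

Answer: {c@B1, d@B1, e@B0, f@B0}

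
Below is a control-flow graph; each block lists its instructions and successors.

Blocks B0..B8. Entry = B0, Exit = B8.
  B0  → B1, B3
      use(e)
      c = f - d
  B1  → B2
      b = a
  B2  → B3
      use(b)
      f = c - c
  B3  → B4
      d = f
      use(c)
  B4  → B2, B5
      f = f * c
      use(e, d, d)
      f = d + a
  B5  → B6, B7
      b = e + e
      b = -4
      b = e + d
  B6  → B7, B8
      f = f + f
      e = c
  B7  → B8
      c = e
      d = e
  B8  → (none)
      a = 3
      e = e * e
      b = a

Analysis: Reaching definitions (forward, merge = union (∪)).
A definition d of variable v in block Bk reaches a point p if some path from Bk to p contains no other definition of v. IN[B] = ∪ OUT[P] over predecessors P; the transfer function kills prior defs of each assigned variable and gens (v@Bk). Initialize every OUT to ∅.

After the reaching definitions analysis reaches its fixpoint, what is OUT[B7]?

Answer: {b@B5, c@B7, d@B7, e@B6, f@B4, f@B6}

Working:
Fixpoint table:
  B0:  IN={}  OUT={c@B0}
  B1:  IN={c@B0}  OUT={b@B1, c@B0}
  B2:  IN={b@B1, c@B0, d@B3, f@B4}  OUT={b@B1, c@B0, d@B3, f@B2}
  B3:  IN={b@B1, c@B0, d@B3, f@B2}  OUT={b@B1, c@B0, d@B3, f@B2}
  B4:  IN={b@B1, c@B0, d@B3, f@B2}  OUT={b@B1, c@B0, d@B3, f@B4}
  B5:  IN={b@B1, c@B0, d@B3, f@B4}  OUT={b@B5, c@B0, d@B3, f@B4}
  B6:  IN={b@B5, c@B0, d@B3, f@B4}  OUT={b@B5, c@B0, d@B3, e@B6, f@B6}
  B7:  IN={b@B5, c@B0, d@B3, e@B6, f@B4, f@B6}  OUT={b@B5, c@B7, d@B7, e@B6, f@B4, f@B6}
  B8:  IN={b@B5, c@B0, c@B7, d@B3, d@B7, e@B6, f@B4, f@B6}  OUT={a@B8, b@B8, c@B0, c@B7, d@B3, d@B7, e@B8, f@B4, f@B6}

Merge at B7: IN[B7] = OUT[B5] ⊔ OUT[B6] = {b@B5, c@B0, d@B3, e@B6, f@B4, f@B6}
Applying B7's transfer function to that IN value gives OUT[B7] (row B7 above).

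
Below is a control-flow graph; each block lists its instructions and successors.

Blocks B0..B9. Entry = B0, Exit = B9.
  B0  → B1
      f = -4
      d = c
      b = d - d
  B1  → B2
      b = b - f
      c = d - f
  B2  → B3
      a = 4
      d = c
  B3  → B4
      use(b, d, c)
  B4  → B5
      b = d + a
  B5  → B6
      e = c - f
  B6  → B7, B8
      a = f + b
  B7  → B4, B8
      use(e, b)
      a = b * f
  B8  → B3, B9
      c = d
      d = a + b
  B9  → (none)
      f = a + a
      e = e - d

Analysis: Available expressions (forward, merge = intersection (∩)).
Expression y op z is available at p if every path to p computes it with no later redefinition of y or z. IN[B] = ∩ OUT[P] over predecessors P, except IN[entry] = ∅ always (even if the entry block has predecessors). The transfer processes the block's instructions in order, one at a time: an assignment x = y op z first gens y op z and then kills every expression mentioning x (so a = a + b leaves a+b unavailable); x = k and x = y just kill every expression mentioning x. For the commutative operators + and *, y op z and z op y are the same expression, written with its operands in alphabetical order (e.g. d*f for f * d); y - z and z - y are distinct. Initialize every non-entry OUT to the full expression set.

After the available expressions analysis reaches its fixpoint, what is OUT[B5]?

Answer: {a+d, c-f}

Derivation:
Per-block solution:
  B0:  IN={}  OUT={d-d}
  B1:  IN={d-d}  OUT={d-d, d-f}
  B2:  IN={d-d, d-f}  OUT={}
  B3:  IN={}  OUT={}
  B4:  IN={}  OUT={a+d}
  B5:  IN={a+d}  OUT={a+d, c-f}
  B6:  IN={a+d, c-f}  OUT={b+f, c-f}
  B7:  IN={b+f, c-f}  OUT={b*f, b+f, c-f}
  B8:  IN={b+f, c-f}  OUT={a+b, b+f}
  B9:  IN={a+b, b+f}  OUT={a+a, a+b}

Merge at B5: IN[B5] = OUT[B4] = {a+d}
Applying B5's transfer function to that IN value gives OUT[B5] (row B5 above).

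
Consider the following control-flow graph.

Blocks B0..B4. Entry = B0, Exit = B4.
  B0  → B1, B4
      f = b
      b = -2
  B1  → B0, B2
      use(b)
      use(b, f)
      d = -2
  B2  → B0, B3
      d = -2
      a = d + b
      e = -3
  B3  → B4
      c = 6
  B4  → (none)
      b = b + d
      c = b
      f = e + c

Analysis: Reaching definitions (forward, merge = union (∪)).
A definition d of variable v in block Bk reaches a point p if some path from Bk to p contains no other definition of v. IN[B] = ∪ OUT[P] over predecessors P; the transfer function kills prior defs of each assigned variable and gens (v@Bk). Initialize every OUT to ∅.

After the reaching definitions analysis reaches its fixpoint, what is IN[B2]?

Converged values:
  B0: | IN={a@B2, b@B0, d@B1, d@B2, e@B2, f@B0} | OUT={a@B2, b@B0, d@B1, d@B2, e@B2, f@B0}
  B1: | IN={a@B2, b@B0, d@B1, d@B2, e@B2, f@B0} | OUT={a@B2, b@B0, d@B1, e@B2, f@B0}
  B2: | IN={a@B2, b@B0, d@B1, e@B2, f@B0} | OUT={a@B2, b@B0, d@B2, e@B2, f@B0}
  B3: | IN={a@B2, b@B0, d@B2, e@B2, f@B0} | OUT={a@B2, b@B0, c@B3, d@B2, e@B2, f@B0}
  B4: | IN={a@B2, b@B0, c@B3, d@B1, d@B2, e@B2, f@B0} | OUT={a@B2, b@B4, c@B4, d@B1, d@B2, e@B2, f@B4}

Merge at B2: IN[B2] = OUT[B1] = {a@B2, b@B0, d@B1, e@B2, f@B0}

Answer: {a@B2, b@B0, d@B1, e@B2, f@B0}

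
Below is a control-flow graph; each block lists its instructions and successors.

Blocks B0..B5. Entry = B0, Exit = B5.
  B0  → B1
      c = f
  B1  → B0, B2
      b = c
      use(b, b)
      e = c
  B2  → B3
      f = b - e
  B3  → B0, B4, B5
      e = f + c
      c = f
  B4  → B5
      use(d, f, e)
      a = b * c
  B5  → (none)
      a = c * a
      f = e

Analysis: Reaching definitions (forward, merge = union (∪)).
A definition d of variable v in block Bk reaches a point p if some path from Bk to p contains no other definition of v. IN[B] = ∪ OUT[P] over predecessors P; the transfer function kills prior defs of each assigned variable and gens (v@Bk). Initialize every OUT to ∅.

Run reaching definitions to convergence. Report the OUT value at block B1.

Answer: {b@B1, c@B0, e@B1, f@B2}

Working:
Fixpoint table:
  B0: | IN={b@B1, c@B0, c@B3, e@B1, e@B3, f@B2} | OUT={b@B1, c@B0, e@B1, e@B3, f@B2}
  B1: | IN={b@B1, c@B0, e@B1, e@B3, f@B2} | OUT={b@B1, c@B0, e@B1, f@B2}
  B2: | IN={b@B1, c@B0, e@B1, f@B2} | OUT={b@B1, c@B0, e@B1, f@B2}
  B3: | IN={b@B1, c@B0, e@B1, f@B2} | OUT={b@B1, c@B3, e@B3, f@B2}
  B4: | IN={b@B1, c@B3, e@B3, f@B2} | OUT={a@B4, b@B1, c@B3, e@B3, f@B2}
  B5: | IN={a@B4, b@B1, c@B3, e@B3, f@B2} | OUT={a@B5, b@B1, c@B3, e@B3, f@B5}

Merge at B1: IN[B1] = OUT[B0] = {b@B1, c@B0, e@B1, e@B3, f@B2}
Applying B1's transfer function to that IN value gives OUT[B1] (row B1 above).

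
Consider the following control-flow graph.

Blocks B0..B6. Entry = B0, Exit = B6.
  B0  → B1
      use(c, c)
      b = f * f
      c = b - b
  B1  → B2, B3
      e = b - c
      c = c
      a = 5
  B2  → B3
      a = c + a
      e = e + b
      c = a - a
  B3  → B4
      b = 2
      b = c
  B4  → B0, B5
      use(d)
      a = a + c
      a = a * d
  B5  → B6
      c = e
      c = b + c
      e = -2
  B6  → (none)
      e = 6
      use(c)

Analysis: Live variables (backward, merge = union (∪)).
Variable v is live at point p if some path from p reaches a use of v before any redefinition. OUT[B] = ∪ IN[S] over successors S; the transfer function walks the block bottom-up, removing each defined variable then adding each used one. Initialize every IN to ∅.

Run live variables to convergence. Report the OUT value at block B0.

Answer: {b, c, d, f}

Trace:
Converged values:
  B0:  IN={c, d, f}  OUT={b, c, d, f}
  B1:  IN={b, c, d, f}  OUT={a, b, c, d, e, f}
  B2:  IN={a, b, c, d, e, f}  OUT={a, c, d, e, f}
  B3:  IN={a, c, d, e, f}  OUT={a, b, c, d, e, f}
  B4:  IN={a, b, c, d, e, f}  OUT={b, c, d, e, f}
  B5:  IN={b, e}  OUT={c}
  B6:  IN={c}  OUT={}

Merge at B0: OUT[B0] = IN[B1] = {b, c, d, f}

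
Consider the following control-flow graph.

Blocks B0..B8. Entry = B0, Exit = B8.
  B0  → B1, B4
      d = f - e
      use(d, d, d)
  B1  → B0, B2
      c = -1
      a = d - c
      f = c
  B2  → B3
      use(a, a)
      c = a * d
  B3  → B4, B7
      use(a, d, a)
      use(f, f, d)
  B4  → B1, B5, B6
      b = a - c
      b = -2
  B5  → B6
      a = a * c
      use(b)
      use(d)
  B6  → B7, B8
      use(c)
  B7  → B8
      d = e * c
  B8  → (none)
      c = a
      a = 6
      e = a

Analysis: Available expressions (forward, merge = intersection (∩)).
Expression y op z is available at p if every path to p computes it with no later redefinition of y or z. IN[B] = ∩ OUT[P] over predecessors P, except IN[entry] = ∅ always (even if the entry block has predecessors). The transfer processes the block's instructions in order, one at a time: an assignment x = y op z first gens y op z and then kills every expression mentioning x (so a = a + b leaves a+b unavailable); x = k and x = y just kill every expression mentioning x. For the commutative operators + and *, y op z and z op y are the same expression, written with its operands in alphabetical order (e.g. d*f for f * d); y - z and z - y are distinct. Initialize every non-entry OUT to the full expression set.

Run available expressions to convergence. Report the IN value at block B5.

Answer: {a-c}

Working:
Converged values:
  B0:   IN={}   OUT={f-e}
  B1:   IN={}   OUT={d-c}
  B2:   IN={d-c}   OUT={a*d}
  B3:   IN={a*d}   OUT={a*d}
  B4:   IN={}   OUT={a-c}
  B5:   IN={a-c}   OUT={}
  B6:   IN={}   OUT={}
  B7:   IN={}   OUT={c*e}
  B8:   IN={}   OUT={}

Merge at B5: IN[B5] = OUT[B4] = {a-c}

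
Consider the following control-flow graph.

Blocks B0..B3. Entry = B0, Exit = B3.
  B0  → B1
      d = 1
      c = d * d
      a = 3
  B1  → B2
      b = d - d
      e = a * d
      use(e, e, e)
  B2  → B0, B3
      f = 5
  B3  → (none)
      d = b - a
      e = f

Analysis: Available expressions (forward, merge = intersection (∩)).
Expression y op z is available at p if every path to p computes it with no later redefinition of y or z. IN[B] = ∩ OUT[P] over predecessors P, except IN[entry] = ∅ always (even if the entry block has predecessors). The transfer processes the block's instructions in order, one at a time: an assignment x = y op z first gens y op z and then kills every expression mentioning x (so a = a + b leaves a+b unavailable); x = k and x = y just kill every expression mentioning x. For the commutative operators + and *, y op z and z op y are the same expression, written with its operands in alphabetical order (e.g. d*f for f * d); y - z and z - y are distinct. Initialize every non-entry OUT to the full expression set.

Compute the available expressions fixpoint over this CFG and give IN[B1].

Answer: {d*d}

Working:
Fixpoint table:
  B0:   IN={}   OUT={d*d}
  B1:   IN={d*d}   OUT={a*d, d*d, d-d}
  B2:   IN={a*d, d*d, d-d}   OUT={a*d, d*d, d-d}
  B3:   IN={a*d, d*d, d-d}   OUT={b-a}

Merge at B1: IN[B1] = OUT[B0] = {d*d}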